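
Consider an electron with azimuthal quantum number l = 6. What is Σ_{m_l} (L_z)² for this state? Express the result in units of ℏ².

The allowed m_l values are -6, -5, -4, -3, -2, -1, 0, 1, 2, 3, 4, 5, 6.
Σ m_l² = l(l+1)(2l+1)/3 = 6·7·13/3 = 182.

Σ(L_z)² = 182 ℏ²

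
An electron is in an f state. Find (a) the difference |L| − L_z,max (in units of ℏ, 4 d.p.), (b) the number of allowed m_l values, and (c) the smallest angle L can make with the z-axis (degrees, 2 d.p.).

F corresponds to l = 3.
|L| − L_z,max = (2√3 − 3)ℏ ≈ 0.4641ℏ.
There are 2l+1 = 7 values of m_l.
cos θ_min = 3/√12, so θ_min ≈ 30.00°.

|L|−L_z,max ≈ 0.4641ℏ; 7 values; θ_min ≈ 30.00°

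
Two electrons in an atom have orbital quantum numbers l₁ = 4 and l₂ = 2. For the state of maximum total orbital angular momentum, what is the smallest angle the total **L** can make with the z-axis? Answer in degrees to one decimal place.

θ_min ≈ 22.2°

Angular momentum addition gives L = |l₁ − l₂|, …, l₁ + l₂.
L ∈ {2, 3, 4, 5, 6}.
The maximum is L = 6, with |L_tot| = ℏ√(6·7) = √42 ℏ.
The minimum angle with z is arccos(6/√42) ≈ 22.2°.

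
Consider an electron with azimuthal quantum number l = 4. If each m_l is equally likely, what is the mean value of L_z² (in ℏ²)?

⟨L_z²⟩ = 6.667 ℏ²

The allowed m_l values are -4, -3, -2, -1, 0, 1, 2, 3, 4.
Average of L_z² over 9 states: 60/9 ℏ² = 6.667 ℏ².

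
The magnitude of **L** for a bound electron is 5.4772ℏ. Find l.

(|L|/ℏ)² = l(l+1) = 30.
l² + l − 30 = 0 ⇒ l = 5.

l = 5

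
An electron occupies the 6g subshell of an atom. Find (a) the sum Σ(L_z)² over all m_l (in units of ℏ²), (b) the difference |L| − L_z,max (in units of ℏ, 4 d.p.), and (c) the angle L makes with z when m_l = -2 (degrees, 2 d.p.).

The 6g subshell has l = 4.
Σ m_l² = 60, so Σ(L_z)² = 60 ℏ².
|L| − L_z,max = (2√5 − 4)ℏ ≈ 0.4721ℏ.
For m_l = -2: cos θ = -2/√20, θ ≈ 116.57°.

Σ(L_z)² = 60 ℏ²; |L|−L_z,max ≈ 0.4721ℏ; θ(m_l=-2) ≈ 116.57°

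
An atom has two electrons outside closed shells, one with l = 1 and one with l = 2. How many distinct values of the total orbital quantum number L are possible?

Angular momentum addition gives L = |l₁ − l₂|, …, l₁ + l₂.
Allowed values: L = 1, 2, 3.
That is 3 values.

3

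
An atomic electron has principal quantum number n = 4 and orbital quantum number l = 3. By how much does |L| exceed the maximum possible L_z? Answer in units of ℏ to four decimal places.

|L| = 2√3 ℏ ≈ 3.4641ℏ, while L_z,max = lℏ = 3ℏ.
The difference is (2√3 − 3)ℏ ≈ 0.4641ℏ.

|L| − L_z,max ≈ 0.4641ℏ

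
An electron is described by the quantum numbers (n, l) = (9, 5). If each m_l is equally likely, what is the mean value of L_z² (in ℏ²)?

m_l ∈ {-5, -4, -3, -2, -1, 0, 1, 2, 3, 4, 5}.
⟨L_z²⟩ = ℏ²·(Σ m_l²)/(2l+1) = ℏ²·110/11 = 10ℏ².

⟨L_z²⟩ = 10 ℏ²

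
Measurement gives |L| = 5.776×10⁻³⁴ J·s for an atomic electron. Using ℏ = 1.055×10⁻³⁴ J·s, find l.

l = 5

Dividing by ℏ: |L|/ℏ ≈ 5.475.
l(l+1) ≈ 5.475² ≈ 29.97, so l = 5.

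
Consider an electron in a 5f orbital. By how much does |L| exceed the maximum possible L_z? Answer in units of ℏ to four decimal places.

|L| − L_z,max ≈ 0.4641ℏ

For 5f, l = 3.
|L| = 2√3 ℏ ≈ 3.4641ℏ, while L_z,max = lℏ = 3ℏ.
The difference is (2√3 − 3)ℏ ≈ 0.4641ℏ.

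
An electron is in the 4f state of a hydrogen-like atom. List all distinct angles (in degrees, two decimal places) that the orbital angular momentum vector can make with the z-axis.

θ ∈ {30.00°, 54.74°, 73.22°, 90.00°, 106.78°, 125.26°, 150.00°}

For 4f, l = 3.
|L|² = l(l+1)ℏ² = 12ℏ², so |L| = 2√3 ℏ.
cos θ = m_l/√12 for each m_l ∈ {-3, -2, -1, 0, 1, 2, 3}.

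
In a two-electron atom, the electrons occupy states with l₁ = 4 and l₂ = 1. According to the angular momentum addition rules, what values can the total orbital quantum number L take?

L runs from |4 − 1| = 3 to 4 + 1 = 5.
L ∈ {3, 4, 5}.

L = 3, 4, 5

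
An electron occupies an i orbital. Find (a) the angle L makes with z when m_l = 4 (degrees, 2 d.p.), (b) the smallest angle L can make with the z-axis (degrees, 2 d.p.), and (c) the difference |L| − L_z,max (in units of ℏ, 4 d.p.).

The letter i corresponds to l = 6.
For m_l = 4: cos θ = 4/√42, θ ≈ 51.89°.
cos θ_min = 6/√42, so θ_min ≈ 22.21°.
|L| − L_z,max = (√42 − 6)ℏ ≈ 0.4807ℏ.

θ(m_l=4) ≈ 51.89°; θ_min ≈ 22.21°; |L|−L_z,max ≈ 0.4807ℏ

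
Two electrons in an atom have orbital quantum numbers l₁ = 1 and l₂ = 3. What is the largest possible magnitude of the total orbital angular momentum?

The total orbital quantum number L ranges from |l₁ − l₂| to l₁ + l₂ in integer steps.
Allowed values: L = 2, 3, 4.
The largest magnitude corresponds to L = 4: |L_tot| = ℏ√(4·5) = 2√5 ℏ.

|L_tot|_max = 2√5 ℏ ≈ 4.472ℏ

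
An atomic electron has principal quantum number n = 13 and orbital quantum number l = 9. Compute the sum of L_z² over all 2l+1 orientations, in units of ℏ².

The allowed m_l values are -9, -8, -7, -6, -5, -4, -3, -2, -1, 0, 1, 2, 3, 4, 5, 6, 7, 8, 9.
Summing m² from −9 to 9: Σ m_l² = 570.

Σ(L_z)² = 570 ℏ²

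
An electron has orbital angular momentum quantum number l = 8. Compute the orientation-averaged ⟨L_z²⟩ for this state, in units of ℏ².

The allowed m_l values are -8, -7, -6, -5, -4, -3, -2, -1, 0, 1, 2, 3, 4, 5, 6, 7, 8.
⟨L_z²⟩ = ℏ²·l(l+1)/3 = 24ℏ².

⟨L_z²⟩ = 24 ℏ²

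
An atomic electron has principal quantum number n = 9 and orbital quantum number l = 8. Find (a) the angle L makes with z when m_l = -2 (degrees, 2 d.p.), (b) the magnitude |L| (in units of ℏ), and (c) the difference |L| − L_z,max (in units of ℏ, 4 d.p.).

For m_l = -2: cos θ = -2/√72, θ ≈ 103.63°.
|L| = ℏ√(8·9) = 6√2 ℏ ≈ 8.485ℏ.
|L| − L_z,max = (6√2 − 8)ℏ ≈ 0.4853ℏ.

θ(m_l=-2) ≈ 103.63°; |L| = 6√2 ℏ ≈ 8.485ℏ; |L|−L_z,max ≈ 0.4853ℏ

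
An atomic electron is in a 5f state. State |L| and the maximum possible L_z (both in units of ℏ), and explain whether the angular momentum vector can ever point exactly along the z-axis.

No: L_z,max = 3ℏ < |L| = 2√3 ℏ ≈ 3.464ℏ

For 5f, l = 3.
|L| = 2√3 ℏ ≈ 3.4641ℏ, while L_z,max = lℏ = 3ℏ.
Since |L| > L_z,max, the vector can never point exactly along z; the closest it comes is θ_min = arccos(3/√12) ≈ 30.0°.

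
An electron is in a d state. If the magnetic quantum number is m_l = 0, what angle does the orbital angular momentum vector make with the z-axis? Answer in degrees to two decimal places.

The letter d corresponds to l = 2.
|L|² = l(l+1)ℏ² = 6ℏ², so |L| = √6 ℏ.
L_z = m_l ℏ = 0ℏ.
cos θ = L_z/|L| = 0/√6, so θ ≈ 90.00°.

θ ≈ 90.00°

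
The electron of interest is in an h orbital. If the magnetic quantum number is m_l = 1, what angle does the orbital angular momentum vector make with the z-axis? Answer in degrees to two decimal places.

For an h orbital, l = 5.
|L|² = l(l+1)ℏ² = 30ℏ², so |L| = √30 ℏ.
L_z = m_l ℏ = 1ℏ.
cos θ = L_z/|L| = 1/√30, so θ ≈ 79.48°.

θ ≈ 79.48°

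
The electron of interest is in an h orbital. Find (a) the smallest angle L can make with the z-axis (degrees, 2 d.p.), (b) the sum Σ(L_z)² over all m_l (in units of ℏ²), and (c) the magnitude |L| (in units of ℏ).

θ_min ≈ 24.09°; Σ(L_z)² = 110 ℏ²; |L| = √30 ℏ ≈ 5.477ℏ

The letter h corresponds to l = 5.
cos θ_min = 5/√30, so θ_min ≈ 24.09°.
Σ m_l² = 110, so Σ(L_z)² = 110 ℏ².
|L| = ℏ√(5·6) = √30 ℏ ≈ 5.477ℏ.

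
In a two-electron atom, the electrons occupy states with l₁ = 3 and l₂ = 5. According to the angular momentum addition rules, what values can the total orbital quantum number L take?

By the triangle rule, |l₁ − l₂| ≤ L ≤ l₁ + l₂.
L ∈ {2, 3, 4, 5, 6, 7, 8}.

L = 2, 3, 4, 5, 6, 7, 8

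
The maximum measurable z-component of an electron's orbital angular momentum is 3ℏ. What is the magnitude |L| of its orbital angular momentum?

|L| = 2√3 ℏ ≈ 3.464ℏ

Since max m_l = l, l = 3.
|L| = ℏ√(l(l+1)) = 2√3 ℏ.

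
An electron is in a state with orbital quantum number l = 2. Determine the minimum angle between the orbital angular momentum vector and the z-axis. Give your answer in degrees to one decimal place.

θ_min ≈ 35.3°

|L| = √(l(l+1)) ℏ = √6 ℏ.
The smallest angle corresponds to the largest L_z, i.e. m_l = l = 2, giving L_z = 2ℏ.
cos θ_min = 2/√6, so θ_min ≈ 35.3°.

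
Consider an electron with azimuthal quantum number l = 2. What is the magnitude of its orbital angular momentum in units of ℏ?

|L| = √6 ℏ ≈ 2.449ℏ

|L| = ℏ√(l(l+1)) = ℏ√(2·3) = √6 ℏ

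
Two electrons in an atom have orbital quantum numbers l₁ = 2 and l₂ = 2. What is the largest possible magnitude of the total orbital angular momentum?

|L_tot|_max = 2√5 ℏ ≈ 4.472ℏ

Angular momentum addition gives L = |l₁ − l₂|, …, l₁ + l₂.
Allowed values: L = 0, 1, 2, 3, 4.
The largest magnitude corresponds to L = 4: |L_tot| = ℏ√(4·5) = 2√5 ℏ.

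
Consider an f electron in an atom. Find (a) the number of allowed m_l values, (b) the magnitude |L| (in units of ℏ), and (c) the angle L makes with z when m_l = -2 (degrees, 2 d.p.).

7 values; |L| = 2√3 ℏ ≈ 3.464ℏ; θ(m_l=-2) ≈ 125.26°

For an f orbital, l = 3.
There are 2l+1 = 7 values of m_l.
|L| = ℏ√(3·4) = 2√3 ℏ ≈ 3.464ℏ.
For m_l = -2: cos θ = -2/√12, θ ≈ 125.26°.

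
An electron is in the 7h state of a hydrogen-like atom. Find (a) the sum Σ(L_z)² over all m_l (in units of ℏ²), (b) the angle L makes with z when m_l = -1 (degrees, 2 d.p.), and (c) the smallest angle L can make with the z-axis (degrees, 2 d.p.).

The 7h subshell has l = 5.
Σ m_l² = 110, so Σ(L_z)² = 110 ℏ².
For m_l = -1: cos θ = -1/√30, θ ≈ 100.52°.
cos θ_min = 5/√30, so θ_min ≈ 24.09°.

Σ(L_z)² = 110 ℏ²; θ(m_l=-1) ≈ 100.52°; θ_min ≈ 24.09°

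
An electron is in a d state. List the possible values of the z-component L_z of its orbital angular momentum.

L_z ∈ {−2ℏ, −ℏ, 0, ℏ, 2ℏ}

The letter d corresponds to l = 2.
L_z = m_l ℏ with m_l ranging from −l to +l in integer steps.
For l = 2: m_l ∈ {-2, -1, 0, 1, 2}.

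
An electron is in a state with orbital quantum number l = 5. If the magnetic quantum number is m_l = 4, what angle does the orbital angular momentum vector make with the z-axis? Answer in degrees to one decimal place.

θ ≈ 43.1°

|L| = √(l(l+1)) ℏ = √30 ℏ.
L_z = m_l ℏ = 4ℏ.
cos θ = L_z/|L| = 4/√30, so θ ≈ 43.1°.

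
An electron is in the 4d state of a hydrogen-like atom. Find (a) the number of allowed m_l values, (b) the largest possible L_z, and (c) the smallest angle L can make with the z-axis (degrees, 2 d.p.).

5 values; L_z,max = 2ℏ; θ_min ≈ 35.26°

4d means n = 4, l = 2.
There are 2l+1 = 5 values of m_l.
L_z,max = lℏ = 2ℏ.
cos θ_min = 2/√6, so θ_min ≈ 35.26°.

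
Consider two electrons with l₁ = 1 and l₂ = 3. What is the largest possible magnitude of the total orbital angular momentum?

|L_tot|_max = 2√5 ℏ ≈ 4.472ℏ

L runs from |1 − 3| = 2 to 1 + 3 = 4.
L ∈ {2, 3, 4}.
The largest magnitude corresponds to L = 4: |L_tot| = ℏ√(4·5) = 2√5 ℏ.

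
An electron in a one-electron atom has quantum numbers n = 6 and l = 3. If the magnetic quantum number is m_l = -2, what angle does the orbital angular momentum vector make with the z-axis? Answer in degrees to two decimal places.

θ ≈ 125.26°

|L| = √(l(l+1)) ℏ = 2√3 ℏ.
L_z = m_l ℏ = −2ℏ.
cos θ = L_z/|L| = -2/√12, so θ ≈ 125.26°.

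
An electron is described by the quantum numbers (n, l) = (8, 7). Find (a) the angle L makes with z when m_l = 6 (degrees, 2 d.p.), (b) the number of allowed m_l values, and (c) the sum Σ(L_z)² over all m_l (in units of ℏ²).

For m_l = 6: cos θ = 6/√56, θ ≈ 36.70°.
There are 2l+1 = 15 values of m_l.
Σ m_l² = 280, so Σ(L_z)² = 280 ℏ².

θ(m_l=6) ≈ 36.70°; 15 values; Σ(L_z)² = 280 ℏ²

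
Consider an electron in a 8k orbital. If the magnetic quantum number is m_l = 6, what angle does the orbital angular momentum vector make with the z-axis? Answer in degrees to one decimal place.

θ ≈ 36.7°

For 8k, l = 7.
|L| = √(l(l+1)) ℏ = 2√14 ℏ.
L_z = m_l ℏ = 6ℏ.
cos θ = L_z/|L| = 6/√56, so θ ≈ 36.7°.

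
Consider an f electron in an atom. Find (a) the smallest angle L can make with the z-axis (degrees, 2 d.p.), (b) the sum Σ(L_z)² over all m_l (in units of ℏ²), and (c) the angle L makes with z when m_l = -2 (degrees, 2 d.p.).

An f state has l = 3.
cos θ_min = 3/√12, so θ_min ≈ 30.00°.
Σ m_l² = 28, so Σ(L_z)² = 28 ℏ².
For m_l = -2: cos θ = -2/√12, θ ≈ 125.26°.

θ_min ≈ 30.00°; Σ(L_z)² = 28 ℏ²; θ(m_l=-2) ≈ 125.26°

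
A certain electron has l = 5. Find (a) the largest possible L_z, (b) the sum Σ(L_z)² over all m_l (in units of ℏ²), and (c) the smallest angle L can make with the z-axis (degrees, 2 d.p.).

L_z,max = 5ℏ; Σ(L_z)² = 110 ℏ²; θ_min ≈ 24.09°

L_z,max = lℏ = 5ℏ.
Σ m_l² = 110, so Σ(L_z)² = 110 ℏ².
cos θ_min = 5/√30, so θ_min ≈ 24.09°.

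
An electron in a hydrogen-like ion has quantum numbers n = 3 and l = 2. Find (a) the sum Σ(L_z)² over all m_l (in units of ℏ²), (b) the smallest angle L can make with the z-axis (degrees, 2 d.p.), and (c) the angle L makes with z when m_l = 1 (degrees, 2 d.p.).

Σ(L_z)² = 10 ℏ²; θ_min ≈ 35.26°; θ(m_l=1) ≈ 65.91°

Σ m_l² = 10, so Σ(L_z)² = 10 ℏ².
cos θ_min = 2/√6, so θ_min ≈ 35.26°.
For m_l = 1: cos θ = 1/√6, θ ≈ 65.91°.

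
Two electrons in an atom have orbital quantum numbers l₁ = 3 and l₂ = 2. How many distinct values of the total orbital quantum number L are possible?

L runs from |3 − 2| = 1 to 3 + 2 = 5.
So L can be 1, 2, 3, 4, 5.
That is 5 values.

5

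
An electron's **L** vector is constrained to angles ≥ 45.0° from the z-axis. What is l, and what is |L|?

l = 1, |L| = √2 ℏ ≈ 1.414ℏ

cos²θ_min = l/(l+1) = 0.5000.
Thus l = 0.5000/(1 − 0.5000) ≈ 1.
Then |L| = ℏ√(1·2) = √2 ℏ.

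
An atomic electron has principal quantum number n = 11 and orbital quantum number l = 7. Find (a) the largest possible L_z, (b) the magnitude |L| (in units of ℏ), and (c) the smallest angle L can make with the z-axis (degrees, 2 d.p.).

L_z,max = 7ℏ; |L| = 2√14 ℏ ≈ 7.483ℏ; θ_min ≈ 20.70°

L_z,max = lℏ = 7ℏ.
|L| = ℏ√(7·8) = 2√14 ℏ ≈ 7.483ℏ.
cos θ_min = 7/√56, so θ_min ≈ 20.70°.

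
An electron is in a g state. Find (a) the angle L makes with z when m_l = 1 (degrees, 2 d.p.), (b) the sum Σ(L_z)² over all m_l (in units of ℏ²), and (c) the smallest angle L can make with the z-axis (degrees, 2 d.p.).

θ(m_l=1) ≈ 77.08°; Σ(L_z)² = 60 ℏ²; θ_min ≈ 26.57°

The letter g corresponds to l = 4.
For m_l = 1: cos θ = 1/√20, θ ≈ 77.08°.
Σ m_l² = 60, so Σ(L_z)² = 60 ℏ².
cos θ_min = 4/√20, so θ_min ≈ 26.57°.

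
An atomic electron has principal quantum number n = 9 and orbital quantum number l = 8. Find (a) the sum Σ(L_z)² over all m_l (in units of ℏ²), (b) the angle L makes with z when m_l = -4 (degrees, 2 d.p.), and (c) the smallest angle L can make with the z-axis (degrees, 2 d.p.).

Σ(L_z)² = 408 ℏ²; θ(m_l=-4) ≈ 118.13°; θ_min ≈ 19.47°

Σ m_l² = 408, so Σ(L_z)² = 408 ℏ².
For m_l = -4: cos θ = -4/√72, θ ≈ 118.13°.
cos θ_min = 8/√72, so θ_min ≈ 19.47°.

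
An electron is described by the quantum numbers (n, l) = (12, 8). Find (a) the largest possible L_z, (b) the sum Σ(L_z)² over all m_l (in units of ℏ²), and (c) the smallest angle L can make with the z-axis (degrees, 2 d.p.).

L_z,max = lℏ = 8ℏ.
Σ m_l² = 408, so Σ(L_z)² = 408 ℏ².
cos θ_min = 8/√72, so θ_min ≈ 19.47°.

L_z,max = 8ℏ; Σ(L_z)² = 408 ℏ²; θ_min ≈ 19.47°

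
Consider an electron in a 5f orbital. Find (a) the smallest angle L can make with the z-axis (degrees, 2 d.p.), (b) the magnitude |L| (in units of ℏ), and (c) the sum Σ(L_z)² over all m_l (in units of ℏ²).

θ_min ≈ 30.00°; |L| = 2√3 ℏ ≈ 3.464ℏ; Σ(L_z)² = 28 ℏ²

5f means n = 5, l = 3.
cos θ_min = 3/√12, so θ_min ≈ 30.00°.
|L| = ℏ√(3·4) = 2√3 ℏ ≈ 3.464ℏ.
Σ m_l² = 28, so Σ(L_z)² = 28 ℏ².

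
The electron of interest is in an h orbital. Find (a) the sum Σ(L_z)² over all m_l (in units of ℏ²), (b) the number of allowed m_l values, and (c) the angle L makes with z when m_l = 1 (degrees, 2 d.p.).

For an h orbital, l = 5.
Σ m_l² = 110, so Σ(L_z)² = 110 ℏ².
There are 2l+1 = 11 values of m_l.
For m_l = 1: cos θ = 1/√30, θ ≈ 79.48°.

Σ(L_z)² = 110 ℏ²; 11 values; θ(m_l=1) ≈ 79.48°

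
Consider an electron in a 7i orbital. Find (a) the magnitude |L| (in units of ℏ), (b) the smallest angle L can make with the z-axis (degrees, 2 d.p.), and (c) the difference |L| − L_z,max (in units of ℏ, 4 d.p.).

|L| = √42 ℏ ≈ 6.481ℏ; θ_min ≈ 22.21°; |L|−L_z,max ≈ 0.4807ℏ

For 7i, l = 6.
|L| = ℏ√(6·7) = √42 ℏ ≈ 6.481ℏ.
cos θ_min = 6/√42, so θ_min ≈ 22.21°.
|L| − L_z,max = (√42 − 6)ℏ ≈ 0.4807ℏ.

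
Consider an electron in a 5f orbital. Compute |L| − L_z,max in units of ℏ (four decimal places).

5f means n = 5, l = 3.
|L| = 2√3 ℏ ≈ 3.4641ℏ, while L_z,max = lℏ = 3ℏ.
The difference is (2√3 − 3)ℏ ≈ 0.4641ℏ.

|L| − L_z,max ≈ 0.4641ℏ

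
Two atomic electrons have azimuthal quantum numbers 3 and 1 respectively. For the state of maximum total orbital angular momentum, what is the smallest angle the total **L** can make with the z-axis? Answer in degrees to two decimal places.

θ_min ≈ 26.57°

L runs from |3 − 1| = 2 to 3 + 1 = 4.
Allowed values: L = 2, 3, 4.
The maximum is L = 4, with |L_tot| = ℏ√(4·5) = 2√5 ℏ.
The minimum angle with z is arccos(4/√20) ≈ 26.57°.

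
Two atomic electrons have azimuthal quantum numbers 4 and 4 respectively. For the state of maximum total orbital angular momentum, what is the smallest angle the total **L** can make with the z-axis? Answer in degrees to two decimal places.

L runs from |4 − 4| = 0 to 4 + 4 = 8.
Allowed values: L = 0, 1, 2, 3, 4, 5, 6, 7, 8.
The maximum is L = 8, with |L_tot| = ℏ√(8·9) = 6√2 ℏ.
The minimum angle with z is arccos(8/√72) ≈ 19.47°.

θ_min ≈ 19.47°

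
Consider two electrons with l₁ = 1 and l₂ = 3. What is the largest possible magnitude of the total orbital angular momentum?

|L_tot|_max = 2√5 ℏ ≈ 4.472ℏ

Angular momentum addition gives L = |l₁ − l₂|, …, l₁ + l₂.
L ∈ {2, 3, 4}.
The largest magnitude corresponds to L = 4: |L_tot| = ℏ√(4·5) = 2√5 ℏ.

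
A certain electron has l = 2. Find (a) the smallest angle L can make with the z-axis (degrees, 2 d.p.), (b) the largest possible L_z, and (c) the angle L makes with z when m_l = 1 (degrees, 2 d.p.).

θ_min ≈ 35.26°; L_z,max = 2ℏ; θ(m_l=1) ≈ 65.91°

cos θ_min = 2/√6, so θ_min ≈ 35.26°.
L_z,max = lℏ = 2ℏ.
For m_l = 1: cos θ = 1/√6, θ ≈ 65.91°.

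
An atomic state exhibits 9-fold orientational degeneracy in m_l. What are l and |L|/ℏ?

l = 4, |L| = 2√5 ℏ ≈ 4.472ℏ

Since there are 2l+1 = 9 values of m_l, l = 4.
|L| = ℏ√(l(l+1)) = ℏ√(4·5) = 2√5 ℏ.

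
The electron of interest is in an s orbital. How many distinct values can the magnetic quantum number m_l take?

An s state has l = 0.
The number of m_l values is 2l + 1 = 2·0 + 1 = 1.

1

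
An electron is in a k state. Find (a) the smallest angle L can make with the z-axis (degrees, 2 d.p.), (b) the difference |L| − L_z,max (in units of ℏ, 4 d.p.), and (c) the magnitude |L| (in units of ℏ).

For a k orbital, l = 7.
cos θ_min = 7/√56, so θ_min ≈ 20.70°.
|L| − L_z,max = (2√14 − 7)ℏ ≈ 0.4833ℏ.
|L| = ℏ√(7·8) = 2√14 ℏ ≈ 7.483ℏ.

θ_min ≈ 20.70°; |L|−L_z,max ≈ 0.4833ℏ; |L| = 2√14 ℏ ≈ 7.483ℏ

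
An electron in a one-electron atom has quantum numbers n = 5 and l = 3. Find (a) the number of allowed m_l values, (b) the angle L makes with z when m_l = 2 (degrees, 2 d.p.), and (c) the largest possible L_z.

There are 2l+1 = 7 values of m_l.
For m_l = 2: cos θ = 2/√12, θ ≈ 54.74°.
L_z,max = lℏ = 3ℏ.

7 values; θ(m_l=2) ≈ 54.74°; L_z,max = 3ℏ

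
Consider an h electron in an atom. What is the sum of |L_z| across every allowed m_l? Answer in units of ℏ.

Σ|L_z| = 30 ℏ

The letter h corresponds to l = 5.
m_l runs from −5 to 5, i.e. {-5, -4, -3, -2, -1, 0, 1, 2, 3, 4, 5}.
Σ|m_l| = 2·5(5+1)/2 = 30.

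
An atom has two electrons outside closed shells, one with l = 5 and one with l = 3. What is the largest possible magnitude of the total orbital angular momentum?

Angular momentum addition gives L = |l₁ − l₂|, …, l₁ + l₂.
L ∈ {2, 3, 4, 5, 6, 7, 8}.
The largest magnitude corresponds to L = 8: |L_tot| = ℏ√(8·9) = 6√2 ℏ.

|L_tot|_max = 6√2 ℏ ≈ 8.485ℏ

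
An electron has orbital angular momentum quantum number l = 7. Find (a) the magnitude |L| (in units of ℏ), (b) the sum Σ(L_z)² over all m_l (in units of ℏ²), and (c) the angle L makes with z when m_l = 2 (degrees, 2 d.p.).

|L| = ℏ√(7·8) = 2√14 ℏ ≈ 7.483ℏ.
Σ m_l² = 280, so Σ(L_z)² = 280 ℏ².
For m_l = 2: cos θ = 2/√56, θ ≈ 74.50°.

|L| = 2√14 ℏ ≈ 7.483ℏ; Σ(L_z)² = 280 ℏ²; θ(m_l=2) ≈ 74.50°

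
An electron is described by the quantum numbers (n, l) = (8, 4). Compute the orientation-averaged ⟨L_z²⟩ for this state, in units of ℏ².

⟨L_z²⟩ = 6.667 ℏ²

m_l runs from −4 to 4, i.e. {-4, -3, -2, -1, 0, 1, 2, 3, 4}.
⟨L_z²⟩ = ℏ²·(Σ m_l²)/(2l+1) = ℏ²·60/9 = 6.667ℏ².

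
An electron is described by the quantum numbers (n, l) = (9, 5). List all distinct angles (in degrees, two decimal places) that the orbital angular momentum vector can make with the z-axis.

|L| = √(l(l+1)) ℏ = √30 ℏ.
cos θ = m_l/√30 for each m_l ∈ {-5, -4, -3, -2, -1, 0, 1, 2, 3, 4, 5}.

θ ∈ {24.09°, 43.09°, 56.79°, 68.58°, 79.48°, 90.00°, 100.52°, 111.42°, 123.21°, 136.91°, 155.91°}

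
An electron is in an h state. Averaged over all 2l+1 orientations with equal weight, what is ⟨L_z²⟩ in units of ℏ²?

The letter h corresponds to l = 5.
The allowed m_l values are -5, -4, -3, -2, -1, 0, 1, 2, 3, 4, 5.
⟨L_z²⟩ = ℏ²·l(l+1)/3 = 10ℏ².

⟨L_z²⟩ = 10 ℏ²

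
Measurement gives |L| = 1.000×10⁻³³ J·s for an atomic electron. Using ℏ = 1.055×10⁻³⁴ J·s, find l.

In units of ℏ, |L| ≈ 9.479.
Set l(l+1) = 89.85; the integer solution is l = 9.

l = 9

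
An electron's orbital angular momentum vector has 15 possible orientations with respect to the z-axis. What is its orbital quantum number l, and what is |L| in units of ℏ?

Since there are 2l+1 = 15 values of m_l, l = 7.
Then |L| = √(l(l+1)) ℏ = 2√14 ℏ.

l = 7, |L| = 2√14 ℏ ≈ 7.483ℏ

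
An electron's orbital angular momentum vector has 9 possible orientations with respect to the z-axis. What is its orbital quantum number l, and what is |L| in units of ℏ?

9 = 2l + 1, so l = (9−1)/2 = 4.
Then |L| = √(l(l+1)) ℏ = 2√5 ℏ.

l = 4, |L| = 2√5 ℏ ≈ 4.472ℏ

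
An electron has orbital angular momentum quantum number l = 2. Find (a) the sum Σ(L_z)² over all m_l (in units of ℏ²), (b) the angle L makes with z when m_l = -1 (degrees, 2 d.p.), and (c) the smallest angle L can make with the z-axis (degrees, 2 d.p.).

Σ(L_z)² = 10 ℏ²; θ(m_l=-1) ≈ 114.09°; θ_min ≈ 35.26°

Σ m_l² = 10, so Σ(L_z)² = 10 ℏ².
For m_l = -1: cos θ = -1/√6, θ ≈ 114.09°.
cos θ_min = 2/√6, so θ_min ≈ 35.26°.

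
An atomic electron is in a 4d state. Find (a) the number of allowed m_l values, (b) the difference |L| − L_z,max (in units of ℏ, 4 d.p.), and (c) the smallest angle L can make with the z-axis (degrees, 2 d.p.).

4d means n = 4, l = 2.
There are 2l+1 = 5 values of m_l.
|L| − L_z,max = (√6 − 2)ℏ ≈ 0.4495ℏ.
cos θ_min = 2/√6, so θ_min ≈ 35.26°.

5 values; |L|−L_z,max ≈ 0.4495ℏ; θ_min ≈ 35.26°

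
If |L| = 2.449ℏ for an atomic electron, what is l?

l = 2

|L| = ℏ√(l(l+1)), so l(l+1) = 6.
l² + l − 6 = 0 ⇒ l = 2.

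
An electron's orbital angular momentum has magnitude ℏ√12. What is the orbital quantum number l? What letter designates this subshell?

|L| = ℏ√(l(l+1)), so l(l+1) = 12.
Solving: l = 3.

l = 3 (f orbital)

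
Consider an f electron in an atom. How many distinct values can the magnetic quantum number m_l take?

7

For an f orbital, l = 3.
The number of m_l values is 2l + 1 = 2·3 + 1 = 7.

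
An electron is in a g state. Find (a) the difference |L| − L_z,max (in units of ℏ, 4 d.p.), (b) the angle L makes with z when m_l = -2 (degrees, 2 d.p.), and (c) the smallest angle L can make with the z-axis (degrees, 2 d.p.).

|L|−L_z,max ≈ 0.4721ℏ; θ(m_l=-2) ≈ 116.57°; θ_min ≈ 26.57°

A g state has l = 4.
|L| − L_z,max = (2√5 − 4)ℏ ≈ 0.4721ℏ.
For m_l = -2: cos θ = -2/√20, θ ≈ 116.57°.
cos θ_min = 4/√20, so θ_min ≈ 26.57°.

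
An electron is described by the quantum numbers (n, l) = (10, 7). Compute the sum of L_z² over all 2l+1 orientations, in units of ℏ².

Σ(L_z)² = 280 ℏ²

m_l runs from −7 to 7, i.e. {-7, -6, -5, -4, -3, -2, -1, 0, 1, 2, 3, 4, 5, 6, 7}.
Summing m² from −7 to 7: Σ m_l² = 280.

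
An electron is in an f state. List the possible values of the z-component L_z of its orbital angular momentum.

The letter f corresponds to l = 3.
L_z = m_l ℏ with m_l ranging from −l to +l in integer steps.
For l = 3: m_l ∈ {-3, -2, -1, 0, 1, 2, 3}.

L_z ∈ {−3ℏ, −2ℏ, −ℏ, 0, ℏ, 2ℏ, 3ℏ}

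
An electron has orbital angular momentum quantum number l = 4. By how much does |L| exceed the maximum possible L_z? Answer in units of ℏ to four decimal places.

|L| − L_z,max ≈ 0.4721ℏ

|L| = 2√5 ℏ ≈ 4.4721ℏ, while L_z,max = lℏ = 4ℏ.
The difference is (2√5 − 4)ℏ ≈ 0.4721ℏ.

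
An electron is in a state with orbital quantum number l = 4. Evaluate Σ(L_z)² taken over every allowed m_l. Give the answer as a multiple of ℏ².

m_l runs from −4 to 4, i.e. {-4, -3, -2, -1, 0, 1, 2, 3, 4}.
Σ m_l² = 2·(1 + 4 + 9 + 16) = 60.

Σ(L_z)² = 60 ℏ²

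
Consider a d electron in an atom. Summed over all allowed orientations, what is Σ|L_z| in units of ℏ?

Σ|L_z| = 6 ℏ

The letter d corresponds to l = 2.
m_l runs from −2 to 2, i.e. {-2, -1, 0, 1, 2}.
Σ|m_l| = 2(1+2+…+2) = 6.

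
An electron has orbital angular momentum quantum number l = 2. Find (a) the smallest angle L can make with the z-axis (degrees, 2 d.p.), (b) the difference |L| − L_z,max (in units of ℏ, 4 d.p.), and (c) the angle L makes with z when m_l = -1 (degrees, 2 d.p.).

θ_min ≈ 35.26°; |L|−L_z,max ≈ 0.4495ℏ; θ(m_l=-1) ≈ 114.09°

cos θ_min = 2/√6, so θ_min ≈ 35.26°.
|L| − L_z,max = (√6 − 2)ℏ ≈ 0.4495ℏ.
For m_l = -1: cos θ = -1/√6, θ ≈ 114.09°.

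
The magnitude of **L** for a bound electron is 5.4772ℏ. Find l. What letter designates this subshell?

|L| = ℏ√(l(l+1)), so l(l+1) = 30.
Solving: l = 5.

l = 5 (h orbital)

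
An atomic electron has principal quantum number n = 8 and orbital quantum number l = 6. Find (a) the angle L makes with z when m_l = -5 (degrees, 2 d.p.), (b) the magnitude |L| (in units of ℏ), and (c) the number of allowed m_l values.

θ(m_l=-5) ≈ 140.49°; |L| = √42 ℏ ≈ 6.481ℏ; 13 values

For m_l = -5: cos θ = -5/√42, θ ≈ 140.49°.
|L| = ℏ√(6·7) = √42 ℏ ≈ 6.481ℏ.
There are 2l+1 = 13 values of m_l.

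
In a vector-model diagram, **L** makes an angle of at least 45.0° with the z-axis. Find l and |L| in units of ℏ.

l = 1, |L| = √2 ℏ ≈ 1.414ℏ

cos θ_min = l/√(l(l+1)) = √(l/(l+1)), so l/(l+1) = cos²(45.0°) = 0.5000.
l = cos²θ/sin²θ ≈ 1.
Then |L| = ℏ√(1·2) = √2 ℏ.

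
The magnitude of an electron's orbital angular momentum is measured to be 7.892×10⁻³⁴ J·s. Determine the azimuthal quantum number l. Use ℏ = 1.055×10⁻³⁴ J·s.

In units of ℏ, |L| ≈ 7.481.
Set l(l+1) = 55.96; the integer solution is l = 7.

l = 7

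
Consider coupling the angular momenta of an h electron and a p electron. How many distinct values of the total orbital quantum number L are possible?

By the triangle rule, |l₁ − l₂| ≤ L ≤ l₁ + l₂.
Allowed values: L = 4, 5, 6.
That is 3 values.

3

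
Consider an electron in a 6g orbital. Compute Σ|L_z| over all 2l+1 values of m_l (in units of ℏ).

Σ|L_z| = 20 ℏ

6g means n = 6, l = 4.
m_l runs from −4 to 4, i.e. {-4, -3, -2, -1, 0, 1, 2, 3, 4}.
Σ|m_l| = 2(1+2+…+4) = 20.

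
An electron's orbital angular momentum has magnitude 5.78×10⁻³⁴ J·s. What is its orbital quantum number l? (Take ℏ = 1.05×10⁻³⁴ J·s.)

l = 5

In units of ℏ, |L| ≈ 5.505.
(|L|/ℏ)² = l(l+1) ≈ 30.30 ⇒ l = 5.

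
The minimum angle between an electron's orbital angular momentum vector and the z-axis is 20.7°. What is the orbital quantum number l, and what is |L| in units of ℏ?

l = 7, |L| = 2√14 ℏ ≈ 7.483ℏ

At minimum angle, m_l = l, so cos θ = l/√(l(l+1)); cos²θ = l/(l+1) = 0.8751.
Solving: l = 7.
Then |L| = ℏ√(7·8) = 2√14 ℏ.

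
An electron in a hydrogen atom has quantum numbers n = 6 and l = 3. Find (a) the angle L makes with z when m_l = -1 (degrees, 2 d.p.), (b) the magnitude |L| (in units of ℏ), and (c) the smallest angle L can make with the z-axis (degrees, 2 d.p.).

θ(m_l=-1) ≈ 106.78°; |L| = 2√3 ℏ ≈ 3.464ℏ; θ_min ≈ 30.00°

For m_l = -1: cos θ = -1/√12, θ ≈ 106.78°.
|L| = ℏ√(3·4) = 2√3 ℏ ≈ 3.464ℏ.
cos θ_min = 3/√12, so θ_min ≈ 30.00°.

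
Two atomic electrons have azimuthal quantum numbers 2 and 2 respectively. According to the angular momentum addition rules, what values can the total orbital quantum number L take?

L = 0, 1, 2, 3, 4

By the triangle rule, |l₁ − l₂| ≤ L ≤ l₁ + l₂.
Allowed values: L = 0, 1, 2, 3, 4.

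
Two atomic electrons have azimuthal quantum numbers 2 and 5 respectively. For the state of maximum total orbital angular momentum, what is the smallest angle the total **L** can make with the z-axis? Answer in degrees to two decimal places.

θ_min ≈ 20.70°

The total orbital quantum number L ranges from |l₁ − l₂| to l₁ + l₂ in integer steps.
L ∈ {3, 4, 5, 6, 7}.
The maximum is L = 7, with |L_tot| = ℏ√(7·8) = 2√14 ℏ.
The minimum angle with z is arccos(7/√56) ≈ 20.70°.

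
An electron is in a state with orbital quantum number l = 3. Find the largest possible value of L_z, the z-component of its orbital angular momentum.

L_z = m_l ℏ with m_l ∈ {−3, …, 3}; the maximum is m_l = 3.

L_z,max = 3ℏ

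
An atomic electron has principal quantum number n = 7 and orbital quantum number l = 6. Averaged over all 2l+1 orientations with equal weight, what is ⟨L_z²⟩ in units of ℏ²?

m_l runs from −6 to 6, i.e. {-6, -5, -4, -3, -2, -1, 0, 1, 2, 3, 4, 5, 6}.
Average of L_z² over 13 states: 182/13 ℏ² = 14 ℏ².

⟨L_z²⟩ = 14 ℏ²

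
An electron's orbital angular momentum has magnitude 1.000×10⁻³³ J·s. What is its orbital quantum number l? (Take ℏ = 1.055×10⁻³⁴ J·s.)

In units of ℏ, |L| ≈ 9.479.
(|L|/ℏ)² = l(l+1) ≈ 89.85 ⇒ l = 9.

l = 9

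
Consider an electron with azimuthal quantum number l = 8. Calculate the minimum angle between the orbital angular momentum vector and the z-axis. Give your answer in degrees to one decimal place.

θ_min ≈ 19.5°

|L| = ℏ√(l(l+1)) = 6√2 ℏ.
The smallest angle corresponds to the largest L_z, i.e. m_l = l = 8, giving L_z = 8ℏ.
cos θ_min = 8/√72, so θ_min ≈ 19.5°.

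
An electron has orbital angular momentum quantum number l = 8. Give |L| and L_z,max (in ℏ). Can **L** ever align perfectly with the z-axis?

|L| = 6√2 ℏ ≈ 8.4853ℏ, while L_z,max = lℏ = 8ℏ.
Since |L| > L_z,max, the vector can never point exactly along z; the closest it comes is θ_min = arccos(8/√72) ≈ 19.5°.

No: L_z,max = 8ℏ < |L| = 6√2 ℏ ≈ 8.485ℏ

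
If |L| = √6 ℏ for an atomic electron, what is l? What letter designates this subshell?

l = 2 (d orbital)

Since |L|² = l(l+1)ℏ², l(l+1) = 6.
Solving: l = 2.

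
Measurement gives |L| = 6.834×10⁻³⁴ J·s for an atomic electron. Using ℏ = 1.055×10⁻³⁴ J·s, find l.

l = 6

|L|/ℏ = (6.834×10⁻³⁴)/(1.055×10⁻³⁴) ≈ 6.478.
Set l(l+1) = 41.96; the integer solution is l = 6.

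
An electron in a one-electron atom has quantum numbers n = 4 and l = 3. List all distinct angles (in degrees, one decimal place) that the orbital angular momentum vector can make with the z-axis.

|L|² = l(l+1)ℏ² = 12ℏ², so |L| = 2√3 ℏ.
cos θ = m_l/√12 for each m_l ∈ {-3, -2, -1, 0, 1, 2, 3}.

θ ∈ {30.0°, 54.7°, 73.2°, 90.0°, 106.8°, 125.3°, 150.0°}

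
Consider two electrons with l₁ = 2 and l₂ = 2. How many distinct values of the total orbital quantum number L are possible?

5

The total orbital quantum number L ranges from |l₁ − l₂| to l₁ + l₂ in integer steps.
So L can be 0, 1, 2, 3, 4.
That is 5 values.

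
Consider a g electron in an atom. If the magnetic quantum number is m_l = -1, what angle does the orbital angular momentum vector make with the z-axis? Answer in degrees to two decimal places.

θ ≈ 102.92°

The letter g corresponds to l = 4.
|L| = ℏ√(l(l+1)) = 2√5 ℏ.
L_z = m_l ℏ = −1ℏ.
cos θ = L_z/|L| = -1/√20, so θ ≈ 102.92°.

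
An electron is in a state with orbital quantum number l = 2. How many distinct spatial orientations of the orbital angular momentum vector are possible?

The number of m_l values is 2l + 1 = 2·2 + 1 = 5.

5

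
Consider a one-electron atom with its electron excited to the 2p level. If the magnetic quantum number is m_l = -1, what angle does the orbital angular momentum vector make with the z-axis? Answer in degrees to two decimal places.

θ ≈ 135.00°

The 2p level has l = 1.
|L| = √(l(l+1)) ℏ = √2 ℏ.
L_z = m_l ℏ = −1ℏ.
cos θ = L_z/|L| = -1/√2, so θ ≈ 135.00°.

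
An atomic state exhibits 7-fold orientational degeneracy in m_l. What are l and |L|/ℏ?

2l + 1 = 7 ⇒ l = 3.
|L| = ℏ√(l(l+1)) = ℏ√(3·4) = 2√3 ℏ.

l = 3, |L| = 2√3 ℏ ≈ 3.464ℏ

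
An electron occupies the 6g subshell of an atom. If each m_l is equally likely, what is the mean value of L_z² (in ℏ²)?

For 6g, l = 4.
m_l ∈ {-4, -3, -2, -1, 0, 1, 2, 3, 4}.
Average of L_z² over 9 states: 60/9 ℏ² = 6.667 ℏ².

⟨L_z²⟩ = 6.667 ℏ²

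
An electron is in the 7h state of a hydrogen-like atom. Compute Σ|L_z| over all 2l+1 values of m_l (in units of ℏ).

Σ|L_z| = 30 ℏ

7h means n = 7, l = 5.
The allowed m_l values are -5, -4, -3, -2, -1, 0, 1, 2, 3, 4, 5.
Σ|m_l| = l(l+1) = 30.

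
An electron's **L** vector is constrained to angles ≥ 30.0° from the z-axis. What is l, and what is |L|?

l = 3, |L| = 2√3 ℏ ≈ 3.464ℏ

cos²θ_min = l/(l+1) = 0.7500.
l = cos²θ/sin²θ ≈ 3.
Then |L| = ℏ√(3·4) = 2√3 ℏ.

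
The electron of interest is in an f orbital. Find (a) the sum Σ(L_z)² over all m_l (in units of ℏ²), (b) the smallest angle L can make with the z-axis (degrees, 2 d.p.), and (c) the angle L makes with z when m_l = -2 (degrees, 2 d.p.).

F corresponds to l = 3.
Σ m_l² = 28, so Σ(L_z)² = 28 ℏ².
cos θ_min = 3/√12, so θ_min ≈ 30.00°.
For m_l = -2: cos θ = -2/√12, θ ≈ 125.26°.

Σ(L_z)² = 28 ℏ²; θ_min ≈ 30.00°; θ(m_l=-2) ≈ 125.26°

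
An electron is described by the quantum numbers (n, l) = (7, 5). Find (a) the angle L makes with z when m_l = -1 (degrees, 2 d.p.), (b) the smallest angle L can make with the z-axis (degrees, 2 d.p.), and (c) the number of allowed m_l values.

θ(m_l=-1) ≈ 100.52°; θ_min ≈ 24.09°; 11 values

For m_l = -1: cos θ = -1/√30, θ ≈ 100.52°.
cos θ_min = 5/√30, so θ_min ≈ 24.09°.
There are 2l+1 = 11 values of m_l.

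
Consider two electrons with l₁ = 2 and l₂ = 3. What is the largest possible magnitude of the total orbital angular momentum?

|L_tot|_max = √30 ℏ ≈ 5.477ℏ

By the triangle rule, |l₁ − l₂| ≤ L ≤ l₁ + l₂.
L ∈ {1, 2, 3, 4, 5}.
The largest magnitude corresponds to L = 5: |L_tot| = ℏ√(5·6) = √30 ℏ.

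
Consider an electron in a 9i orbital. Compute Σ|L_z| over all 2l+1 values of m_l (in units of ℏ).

Σ|L_z| = 42 ℏ

The 9i subshell has l = 6.
The allowed m_l values are -6, -5, -4, -3, -2, -1, 0, 1, 2, 3, 4, 5, 6.
Σ|m_l| = 2(1+2+…+6) = 42.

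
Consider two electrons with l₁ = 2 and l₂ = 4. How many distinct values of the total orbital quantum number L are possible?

5

Angular momentum addition gives L = |l₁ − l₂|, …, l₁ + l₂.
So L can be 2, 3, 4, 5, 6.
That is 5 values.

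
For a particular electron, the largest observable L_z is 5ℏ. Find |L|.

|L| = √30 ℏ ≈ 5.477ℏ

Since max m_l = l, l = 5.
|L| = ℏ√(l(l+1)) = √30 ℏ.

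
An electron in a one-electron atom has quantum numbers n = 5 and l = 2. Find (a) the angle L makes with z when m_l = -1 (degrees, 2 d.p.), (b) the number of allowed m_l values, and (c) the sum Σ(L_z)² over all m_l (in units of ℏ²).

For m_l = -1: cos θ = -1/√6, θ ≈ 114.09°.
There are 2l+1 = 5 values of m_l.
Σ m_l² = 10, so Σ(L_z)² = 10 ℏ².

θ(m_l=-1) ≈ 114.09°; 5 values; Σ(L_z)² = 10 ℏ²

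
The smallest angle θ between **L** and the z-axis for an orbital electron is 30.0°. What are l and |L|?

l = 3, |L| = 2√3 ℏ ≈ 3.464ℏ

At minimum angle, m_l = l, so cos θ = l/√(l(l+1)); cos²θ = l/(l+1) = 0.7500.
l = cos²θ/sin²θ ≈ 3.
Then |L| = ℏ√(3·4) = 2√3 ℏ.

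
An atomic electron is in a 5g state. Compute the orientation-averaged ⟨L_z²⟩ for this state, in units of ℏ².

⟨L_z²⟩ = 6.667 ℏ²

The 5g subshell has l = 4.
m_l ∈ {-4, -3, -2, -1, 0, 1, 2, 3, 4}.
Average of L_z² over 9 states: 60/9 ℏ² = 6.667 ℏ².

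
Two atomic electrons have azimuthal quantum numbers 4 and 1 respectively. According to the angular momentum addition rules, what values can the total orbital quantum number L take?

L runs from |4 − 1| = 3 to 4 + 1 = 5.
So L can be 3, 4, 5.

L = 3, 4, 5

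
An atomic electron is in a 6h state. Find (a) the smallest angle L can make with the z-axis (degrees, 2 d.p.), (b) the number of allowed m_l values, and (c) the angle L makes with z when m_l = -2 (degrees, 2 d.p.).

For 6h, l = 5.
cos θ_min = 5/√30, so θ_min ≈ 24.09°.
There are 2l+1 = 11 values of m_l.
For m_l = -2: cos θ = -2/√30, θ ≈ 111.42°.

θ_min ≈ 24.09°; 11 values; θ(m_l=-2) ≈ 111.42°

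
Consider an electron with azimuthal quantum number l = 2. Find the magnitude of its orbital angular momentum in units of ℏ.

|L| = √6 ℏ ≈ 2.449ℏ

|L| = ℏ√(l(l+1)) = ℏ√(2·3) = √6 ℏ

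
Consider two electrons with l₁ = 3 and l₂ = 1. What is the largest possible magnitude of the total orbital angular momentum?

|L_tot|_max = 2√5 ℏ ≈ 4.472ℏ

By the triangle rule, |l₁ − l₂| ≤ L ≤ l₁ + l₂.
Allowed values: L = 2, 3, 4.
The largest magnitude corresponds to L = 4: |L_tot| = ℏ√(4·5) = 2√5 ℏ.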